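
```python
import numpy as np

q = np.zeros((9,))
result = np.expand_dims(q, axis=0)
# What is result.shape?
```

(1, 9)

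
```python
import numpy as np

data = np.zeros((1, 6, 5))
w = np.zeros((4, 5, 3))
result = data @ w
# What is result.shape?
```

(4, 6, 3)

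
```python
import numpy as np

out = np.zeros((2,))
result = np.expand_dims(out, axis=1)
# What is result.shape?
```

(2, 1)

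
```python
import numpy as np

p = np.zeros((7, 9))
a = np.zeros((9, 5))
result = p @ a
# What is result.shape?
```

(7, 5)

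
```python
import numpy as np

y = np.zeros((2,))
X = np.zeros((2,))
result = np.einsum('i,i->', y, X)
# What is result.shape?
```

()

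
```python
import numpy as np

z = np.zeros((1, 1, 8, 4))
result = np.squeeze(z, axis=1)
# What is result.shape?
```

(1, 8, 4)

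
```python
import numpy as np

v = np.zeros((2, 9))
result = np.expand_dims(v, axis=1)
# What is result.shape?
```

(2, 1, 9)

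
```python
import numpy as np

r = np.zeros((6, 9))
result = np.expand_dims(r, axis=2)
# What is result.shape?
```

(6, 9, 1)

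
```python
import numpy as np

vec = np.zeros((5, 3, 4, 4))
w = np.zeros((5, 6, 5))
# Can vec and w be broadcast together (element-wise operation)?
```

No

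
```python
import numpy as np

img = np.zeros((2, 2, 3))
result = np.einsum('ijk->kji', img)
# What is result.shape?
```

(3, 2, 2)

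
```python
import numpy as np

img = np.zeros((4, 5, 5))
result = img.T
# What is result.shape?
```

(5, 5, 4)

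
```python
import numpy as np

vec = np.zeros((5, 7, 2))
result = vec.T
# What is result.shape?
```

(2, 7, 5)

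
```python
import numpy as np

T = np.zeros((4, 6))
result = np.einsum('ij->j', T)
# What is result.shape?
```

(6,)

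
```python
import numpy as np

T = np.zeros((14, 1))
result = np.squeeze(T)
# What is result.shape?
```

(14,)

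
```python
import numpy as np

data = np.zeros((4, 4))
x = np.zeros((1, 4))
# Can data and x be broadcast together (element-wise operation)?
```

Yes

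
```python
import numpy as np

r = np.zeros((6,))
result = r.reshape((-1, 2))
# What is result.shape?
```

(3, 2)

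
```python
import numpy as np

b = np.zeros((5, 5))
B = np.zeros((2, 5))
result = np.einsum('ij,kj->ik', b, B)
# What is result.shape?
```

(5, 2)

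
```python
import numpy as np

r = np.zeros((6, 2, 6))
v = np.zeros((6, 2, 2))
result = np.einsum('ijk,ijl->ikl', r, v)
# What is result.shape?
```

(6, 6, 2)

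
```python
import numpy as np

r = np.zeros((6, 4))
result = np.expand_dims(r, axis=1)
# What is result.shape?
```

(6, 1, 4)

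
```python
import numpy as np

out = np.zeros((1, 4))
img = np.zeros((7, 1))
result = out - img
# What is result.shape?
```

(7, 4)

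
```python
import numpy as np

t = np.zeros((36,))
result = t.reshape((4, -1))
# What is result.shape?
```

(4, 9)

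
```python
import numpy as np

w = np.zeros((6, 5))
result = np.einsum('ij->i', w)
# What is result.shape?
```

(6,)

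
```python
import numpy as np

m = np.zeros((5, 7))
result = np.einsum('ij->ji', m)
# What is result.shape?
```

(7, 5)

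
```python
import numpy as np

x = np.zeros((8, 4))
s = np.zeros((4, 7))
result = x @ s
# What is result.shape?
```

(8, 7)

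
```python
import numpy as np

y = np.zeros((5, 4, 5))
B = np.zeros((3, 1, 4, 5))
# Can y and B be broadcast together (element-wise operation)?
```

Yes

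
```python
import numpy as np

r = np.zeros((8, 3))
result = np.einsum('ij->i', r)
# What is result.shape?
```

(8,)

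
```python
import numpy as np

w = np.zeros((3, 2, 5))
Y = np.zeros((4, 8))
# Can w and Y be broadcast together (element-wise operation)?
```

No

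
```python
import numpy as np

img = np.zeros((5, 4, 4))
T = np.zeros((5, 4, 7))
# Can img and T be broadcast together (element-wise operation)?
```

No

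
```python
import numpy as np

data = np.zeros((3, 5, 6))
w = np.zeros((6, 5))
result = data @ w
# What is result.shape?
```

(3, 5, 5)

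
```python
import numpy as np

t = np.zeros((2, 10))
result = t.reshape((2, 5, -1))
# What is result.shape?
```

(2, 5, 2)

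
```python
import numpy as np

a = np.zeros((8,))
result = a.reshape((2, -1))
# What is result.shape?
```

(2, 4)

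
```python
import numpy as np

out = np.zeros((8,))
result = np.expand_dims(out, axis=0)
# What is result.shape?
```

(1, 8)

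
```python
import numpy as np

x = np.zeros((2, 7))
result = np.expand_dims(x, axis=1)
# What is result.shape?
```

(2, 1, 7)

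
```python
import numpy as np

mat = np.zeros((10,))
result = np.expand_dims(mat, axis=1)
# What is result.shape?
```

(10, 1)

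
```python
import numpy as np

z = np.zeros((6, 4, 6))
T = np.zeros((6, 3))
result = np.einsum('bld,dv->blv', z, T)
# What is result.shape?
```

(6, 4, 3)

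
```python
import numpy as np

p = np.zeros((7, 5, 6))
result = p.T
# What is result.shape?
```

(6, 5, 7)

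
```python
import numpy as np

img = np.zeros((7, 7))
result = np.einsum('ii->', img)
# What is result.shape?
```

()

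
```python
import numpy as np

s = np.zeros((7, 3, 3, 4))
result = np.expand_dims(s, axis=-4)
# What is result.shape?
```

(7, 1, 3, 3, 4)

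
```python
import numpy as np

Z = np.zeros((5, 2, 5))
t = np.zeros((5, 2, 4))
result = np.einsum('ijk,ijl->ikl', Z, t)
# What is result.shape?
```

(5, 5, 4)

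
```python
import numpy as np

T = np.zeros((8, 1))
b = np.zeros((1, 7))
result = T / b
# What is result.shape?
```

(8, 7)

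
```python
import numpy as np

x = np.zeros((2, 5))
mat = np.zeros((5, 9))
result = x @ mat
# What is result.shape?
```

(2, 9)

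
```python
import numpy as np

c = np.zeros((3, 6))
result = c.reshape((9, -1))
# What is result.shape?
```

(9, 2)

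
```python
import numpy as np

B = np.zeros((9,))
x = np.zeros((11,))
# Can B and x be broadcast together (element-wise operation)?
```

No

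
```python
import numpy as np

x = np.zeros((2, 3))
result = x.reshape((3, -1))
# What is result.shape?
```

(3, 2)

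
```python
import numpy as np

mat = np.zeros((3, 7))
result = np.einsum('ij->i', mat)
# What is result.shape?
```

(3,)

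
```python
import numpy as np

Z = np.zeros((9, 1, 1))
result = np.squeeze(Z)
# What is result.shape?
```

(9,)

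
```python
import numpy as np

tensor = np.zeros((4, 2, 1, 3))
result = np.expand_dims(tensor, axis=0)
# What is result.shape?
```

(1, 4, 2, 1, 3)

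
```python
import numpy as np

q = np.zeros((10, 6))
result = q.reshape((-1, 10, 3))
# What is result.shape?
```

(2, 10, 3)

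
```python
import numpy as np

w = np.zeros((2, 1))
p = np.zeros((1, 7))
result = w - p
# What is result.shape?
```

(2, 7)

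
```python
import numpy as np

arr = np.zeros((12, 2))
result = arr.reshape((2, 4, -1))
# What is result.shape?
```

(2, 4, 3)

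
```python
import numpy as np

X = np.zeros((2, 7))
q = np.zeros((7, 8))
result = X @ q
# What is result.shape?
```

(2, 8)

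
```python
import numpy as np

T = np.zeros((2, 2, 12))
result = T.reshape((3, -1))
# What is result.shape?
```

(3, 16)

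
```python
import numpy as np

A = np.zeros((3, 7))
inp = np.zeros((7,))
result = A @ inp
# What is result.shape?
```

(3,)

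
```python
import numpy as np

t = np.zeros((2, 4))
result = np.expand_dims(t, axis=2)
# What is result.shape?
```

(2, 4, 1)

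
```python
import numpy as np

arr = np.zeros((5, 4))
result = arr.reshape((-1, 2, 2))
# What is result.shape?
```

(5, 2, 2)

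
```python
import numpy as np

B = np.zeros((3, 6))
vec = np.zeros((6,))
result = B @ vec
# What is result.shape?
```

(3,)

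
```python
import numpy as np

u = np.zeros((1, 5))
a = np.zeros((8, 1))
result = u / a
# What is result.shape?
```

(8, 5)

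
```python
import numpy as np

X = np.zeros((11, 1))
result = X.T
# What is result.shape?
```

(1, 11)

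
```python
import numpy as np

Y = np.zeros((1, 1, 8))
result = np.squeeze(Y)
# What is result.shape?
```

(8,)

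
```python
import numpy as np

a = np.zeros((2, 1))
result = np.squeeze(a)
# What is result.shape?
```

(2,)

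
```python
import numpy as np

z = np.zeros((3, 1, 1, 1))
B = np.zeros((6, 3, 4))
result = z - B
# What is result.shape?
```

(3, 6, 3, 4)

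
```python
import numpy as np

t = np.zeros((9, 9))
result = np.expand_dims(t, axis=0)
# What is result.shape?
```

(1, 9, 9)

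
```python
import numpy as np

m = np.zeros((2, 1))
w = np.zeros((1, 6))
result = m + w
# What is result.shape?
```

(2, 6)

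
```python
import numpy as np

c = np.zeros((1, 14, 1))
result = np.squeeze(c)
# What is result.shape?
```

(14,)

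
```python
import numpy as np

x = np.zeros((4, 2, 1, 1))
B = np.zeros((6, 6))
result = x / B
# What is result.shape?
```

(4, 2, 6, 6)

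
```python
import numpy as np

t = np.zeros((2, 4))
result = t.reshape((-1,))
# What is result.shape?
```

(8,)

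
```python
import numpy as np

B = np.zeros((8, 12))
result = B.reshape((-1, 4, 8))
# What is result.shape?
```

(3, 4, 8)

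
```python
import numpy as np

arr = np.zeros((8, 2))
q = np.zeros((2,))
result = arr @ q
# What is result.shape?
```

(8,)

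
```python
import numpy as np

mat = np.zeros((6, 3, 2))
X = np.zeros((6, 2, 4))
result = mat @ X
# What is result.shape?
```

(6, 3, 4)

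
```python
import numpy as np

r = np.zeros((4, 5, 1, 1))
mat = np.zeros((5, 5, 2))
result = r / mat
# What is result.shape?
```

(4, 5, 5, 2)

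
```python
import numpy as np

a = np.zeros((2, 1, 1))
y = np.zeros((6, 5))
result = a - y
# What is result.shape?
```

(2, 6, 5)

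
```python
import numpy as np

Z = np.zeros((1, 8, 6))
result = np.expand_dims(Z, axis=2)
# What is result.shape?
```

(1, 8, 1, 6)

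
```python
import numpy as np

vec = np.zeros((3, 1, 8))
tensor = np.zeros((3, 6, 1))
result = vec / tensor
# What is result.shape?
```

(3, 6, 8)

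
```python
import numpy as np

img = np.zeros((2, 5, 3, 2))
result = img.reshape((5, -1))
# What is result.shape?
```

(5, 12)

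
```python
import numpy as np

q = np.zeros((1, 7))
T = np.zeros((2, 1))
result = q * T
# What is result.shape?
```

(2, 7)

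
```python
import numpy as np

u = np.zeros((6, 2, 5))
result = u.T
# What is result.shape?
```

(5, 2, 6)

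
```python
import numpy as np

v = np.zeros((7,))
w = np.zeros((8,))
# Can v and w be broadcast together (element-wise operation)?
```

No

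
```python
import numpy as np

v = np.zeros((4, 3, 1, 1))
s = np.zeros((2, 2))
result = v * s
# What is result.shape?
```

(4, 3, 2, 2)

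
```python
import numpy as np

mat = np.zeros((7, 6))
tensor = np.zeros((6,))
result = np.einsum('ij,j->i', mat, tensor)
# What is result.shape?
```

(7,)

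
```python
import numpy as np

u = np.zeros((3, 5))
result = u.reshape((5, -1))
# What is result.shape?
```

(5, 3)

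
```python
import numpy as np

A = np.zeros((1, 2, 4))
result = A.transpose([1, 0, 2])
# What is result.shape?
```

(2, 1, 4)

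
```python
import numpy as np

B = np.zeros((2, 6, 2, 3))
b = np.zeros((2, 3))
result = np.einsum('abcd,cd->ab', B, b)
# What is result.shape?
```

(2, 6)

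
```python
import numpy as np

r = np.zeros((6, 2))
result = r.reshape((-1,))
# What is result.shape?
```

(12,)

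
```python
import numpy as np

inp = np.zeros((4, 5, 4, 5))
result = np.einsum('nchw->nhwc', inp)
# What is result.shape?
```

(4, 4, 5, 5)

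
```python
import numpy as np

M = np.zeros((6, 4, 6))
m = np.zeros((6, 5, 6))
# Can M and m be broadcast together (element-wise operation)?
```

No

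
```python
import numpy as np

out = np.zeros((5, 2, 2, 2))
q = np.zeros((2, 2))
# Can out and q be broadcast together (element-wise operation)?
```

Yes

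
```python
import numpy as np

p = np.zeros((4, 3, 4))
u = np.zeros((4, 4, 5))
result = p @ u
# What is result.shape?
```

(4, 3, 5)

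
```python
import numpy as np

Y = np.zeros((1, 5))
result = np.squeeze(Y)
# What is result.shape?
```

(5,)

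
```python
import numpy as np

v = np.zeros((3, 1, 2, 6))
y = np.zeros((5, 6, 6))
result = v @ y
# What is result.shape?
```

(3, 5, 2, 6)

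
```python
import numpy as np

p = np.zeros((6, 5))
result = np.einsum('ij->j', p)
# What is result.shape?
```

(5,)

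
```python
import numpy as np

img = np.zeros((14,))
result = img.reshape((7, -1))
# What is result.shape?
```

(7, 2)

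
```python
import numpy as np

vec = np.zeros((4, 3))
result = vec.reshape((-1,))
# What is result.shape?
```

(12,)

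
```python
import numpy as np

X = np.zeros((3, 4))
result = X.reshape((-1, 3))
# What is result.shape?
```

(4, 3)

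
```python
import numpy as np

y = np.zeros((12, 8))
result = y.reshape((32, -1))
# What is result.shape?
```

(32, 3)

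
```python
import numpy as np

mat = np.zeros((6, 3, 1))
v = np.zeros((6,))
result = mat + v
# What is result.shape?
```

(6, 3, 6)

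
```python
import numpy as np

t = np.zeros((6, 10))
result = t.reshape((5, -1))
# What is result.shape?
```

(5, 12)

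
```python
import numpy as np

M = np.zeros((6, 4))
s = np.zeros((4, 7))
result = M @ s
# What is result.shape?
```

(6, 7)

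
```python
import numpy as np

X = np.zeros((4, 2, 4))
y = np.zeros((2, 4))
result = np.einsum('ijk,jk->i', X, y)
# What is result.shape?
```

(4,)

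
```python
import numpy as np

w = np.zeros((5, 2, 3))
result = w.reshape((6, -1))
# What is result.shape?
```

(6, 5)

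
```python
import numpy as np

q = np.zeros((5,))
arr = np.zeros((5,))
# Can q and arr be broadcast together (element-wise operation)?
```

Yes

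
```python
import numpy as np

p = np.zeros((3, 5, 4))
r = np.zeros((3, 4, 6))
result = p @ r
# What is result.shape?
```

(3, 5, 6)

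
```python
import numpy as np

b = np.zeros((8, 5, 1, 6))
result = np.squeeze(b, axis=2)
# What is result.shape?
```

(8, 5, 6)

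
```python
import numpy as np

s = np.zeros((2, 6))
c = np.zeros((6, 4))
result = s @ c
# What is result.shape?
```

(2, 4)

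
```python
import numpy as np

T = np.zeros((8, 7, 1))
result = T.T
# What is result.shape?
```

(1, 7, 8)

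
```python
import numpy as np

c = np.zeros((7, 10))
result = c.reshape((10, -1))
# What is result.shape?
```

(10, 7)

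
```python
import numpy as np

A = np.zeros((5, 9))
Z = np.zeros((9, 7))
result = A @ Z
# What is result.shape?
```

(5, 7)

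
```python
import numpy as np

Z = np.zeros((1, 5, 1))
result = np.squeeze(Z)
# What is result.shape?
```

(5,)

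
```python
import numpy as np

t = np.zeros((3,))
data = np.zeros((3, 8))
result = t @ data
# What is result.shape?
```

(8,)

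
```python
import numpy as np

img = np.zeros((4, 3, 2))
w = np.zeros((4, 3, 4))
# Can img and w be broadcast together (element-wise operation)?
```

No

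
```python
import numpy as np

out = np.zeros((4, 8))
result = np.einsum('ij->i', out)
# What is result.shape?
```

(4,)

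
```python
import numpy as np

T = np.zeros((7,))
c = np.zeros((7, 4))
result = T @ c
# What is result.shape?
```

(4,)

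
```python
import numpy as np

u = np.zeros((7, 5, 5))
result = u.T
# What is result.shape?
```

(5, 5, 7)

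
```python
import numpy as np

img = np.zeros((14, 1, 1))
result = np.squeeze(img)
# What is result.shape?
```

(14,)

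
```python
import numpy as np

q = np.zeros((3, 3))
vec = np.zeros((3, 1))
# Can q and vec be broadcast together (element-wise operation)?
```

Yes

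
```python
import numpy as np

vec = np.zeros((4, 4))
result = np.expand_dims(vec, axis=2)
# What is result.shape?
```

(4, 4, 1)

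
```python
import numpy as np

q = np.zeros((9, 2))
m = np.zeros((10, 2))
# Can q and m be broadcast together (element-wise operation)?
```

No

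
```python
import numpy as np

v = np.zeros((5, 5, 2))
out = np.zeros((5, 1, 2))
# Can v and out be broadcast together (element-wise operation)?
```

Yes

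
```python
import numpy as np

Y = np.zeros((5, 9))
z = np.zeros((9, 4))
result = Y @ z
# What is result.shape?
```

(5, 4)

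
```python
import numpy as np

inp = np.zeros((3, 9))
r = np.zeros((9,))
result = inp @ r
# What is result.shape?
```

(3,)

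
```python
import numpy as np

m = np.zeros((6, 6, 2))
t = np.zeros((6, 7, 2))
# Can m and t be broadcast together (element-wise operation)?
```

No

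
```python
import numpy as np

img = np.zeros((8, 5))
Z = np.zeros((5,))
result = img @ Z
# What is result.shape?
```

(8,)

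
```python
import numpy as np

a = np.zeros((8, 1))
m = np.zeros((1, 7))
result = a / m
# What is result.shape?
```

(8, 7)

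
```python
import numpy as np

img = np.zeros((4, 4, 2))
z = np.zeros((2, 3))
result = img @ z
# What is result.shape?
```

(4, 4, 3)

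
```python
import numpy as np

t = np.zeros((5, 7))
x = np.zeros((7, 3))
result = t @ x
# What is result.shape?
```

(5, 3)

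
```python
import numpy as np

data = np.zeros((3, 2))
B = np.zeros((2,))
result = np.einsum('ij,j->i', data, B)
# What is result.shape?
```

(3,)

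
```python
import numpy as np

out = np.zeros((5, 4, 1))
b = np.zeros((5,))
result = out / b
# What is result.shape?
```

(5, 4, 5)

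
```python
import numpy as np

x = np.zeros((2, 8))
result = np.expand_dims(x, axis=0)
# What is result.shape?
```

(1, 2, 8)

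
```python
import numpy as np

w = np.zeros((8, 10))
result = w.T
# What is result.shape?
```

(10, 8)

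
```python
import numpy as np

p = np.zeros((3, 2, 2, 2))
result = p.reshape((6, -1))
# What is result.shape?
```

(6, 4)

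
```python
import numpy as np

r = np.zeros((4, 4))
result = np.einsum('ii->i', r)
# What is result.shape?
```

(4,)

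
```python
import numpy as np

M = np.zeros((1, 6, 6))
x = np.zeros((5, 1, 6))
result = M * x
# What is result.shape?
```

(5, 6, 6)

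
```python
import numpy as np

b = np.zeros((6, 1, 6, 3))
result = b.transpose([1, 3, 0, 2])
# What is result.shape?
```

(1, 3, 6, 6)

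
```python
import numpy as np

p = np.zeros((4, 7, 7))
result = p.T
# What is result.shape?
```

(7, 7, 4)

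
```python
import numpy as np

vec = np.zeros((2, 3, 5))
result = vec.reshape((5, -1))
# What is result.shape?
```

(5, 6)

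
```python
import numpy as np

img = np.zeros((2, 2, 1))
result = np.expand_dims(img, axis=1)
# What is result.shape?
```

(2, 1, 2, 1)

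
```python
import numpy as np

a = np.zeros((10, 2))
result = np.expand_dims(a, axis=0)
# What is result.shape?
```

(1, 10, 2)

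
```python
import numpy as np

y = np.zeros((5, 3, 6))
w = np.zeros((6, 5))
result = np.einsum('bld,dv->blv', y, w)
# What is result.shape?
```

(5, 3, 5)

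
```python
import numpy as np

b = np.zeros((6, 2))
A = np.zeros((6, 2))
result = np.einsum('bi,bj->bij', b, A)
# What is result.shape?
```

(6, 2, 2)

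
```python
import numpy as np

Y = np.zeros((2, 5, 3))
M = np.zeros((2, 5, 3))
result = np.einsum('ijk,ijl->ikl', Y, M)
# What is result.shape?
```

(2, 3, 3)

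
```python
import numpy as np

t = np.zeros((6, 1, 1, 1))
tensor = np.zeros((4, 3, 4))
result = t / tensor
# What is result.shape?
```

(6, 4, 3, 4)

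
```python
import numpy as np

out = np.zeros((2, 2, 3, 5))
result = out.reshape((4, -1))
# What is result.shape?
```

(4, 15)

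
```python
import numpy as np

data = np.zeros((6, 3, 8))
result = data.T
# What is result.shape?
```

(8, 3, 6)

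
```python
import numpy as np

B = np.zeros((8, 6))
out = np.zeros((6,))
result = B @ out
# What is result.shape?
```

(8,)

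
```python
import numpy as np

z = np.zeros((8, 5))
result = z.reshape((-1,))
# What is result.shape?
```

(40,)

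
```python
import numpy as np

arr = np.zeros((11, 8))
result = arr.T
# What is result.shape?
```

(8, 11)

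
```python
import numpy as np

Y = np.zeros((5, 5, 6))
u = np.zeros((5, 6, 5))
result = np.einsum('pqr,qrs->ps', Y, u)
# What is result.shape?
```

(5, 5)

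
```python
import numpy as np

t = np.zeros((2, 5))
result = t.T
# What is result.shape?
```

(5, 2)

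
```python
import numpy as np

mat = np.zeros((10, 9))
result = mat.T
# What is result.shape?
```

(9, 10)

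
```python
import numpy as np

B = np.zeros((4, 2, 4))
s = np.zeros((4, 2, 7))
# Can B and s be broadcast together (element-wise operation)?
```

No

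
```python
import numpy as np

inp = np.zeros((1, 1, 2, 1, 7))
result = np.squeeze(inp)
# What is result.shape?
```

(2, 7)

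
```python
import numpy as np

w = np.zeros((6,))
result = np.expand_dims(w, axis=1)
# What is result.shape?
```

(6, 1)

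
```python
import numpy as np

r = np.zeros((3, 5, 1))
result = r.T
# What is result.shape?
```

(1, 5, 3)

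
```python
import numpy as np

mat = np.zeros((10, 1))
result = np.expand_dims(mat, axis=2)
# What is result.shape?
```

(10, 1, 1)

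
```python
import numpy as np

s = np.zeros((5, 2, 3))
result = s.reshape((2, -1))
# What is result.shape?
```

(2, 15)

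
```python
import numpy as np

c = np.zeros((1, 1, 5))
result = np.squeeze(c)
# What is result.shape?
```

(5,)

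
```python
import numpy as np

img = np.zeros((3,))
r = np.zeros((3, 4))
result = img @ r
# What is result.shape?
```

(4,)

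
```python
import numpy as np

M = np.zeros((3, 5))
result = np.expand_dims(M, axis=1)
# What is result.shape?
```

(3, 1, 5)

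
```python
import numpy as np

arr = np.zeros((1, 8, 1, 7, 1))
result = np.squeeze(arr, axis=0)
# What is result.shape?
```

(8, 1, 7, 1)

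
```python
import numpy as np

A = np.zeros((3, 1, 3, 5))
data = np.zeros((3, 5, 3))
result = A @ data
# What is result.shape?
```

(3, 3, 3, 3)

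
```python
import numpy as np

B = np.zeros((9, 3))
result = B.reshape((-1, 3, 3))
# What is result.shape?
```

(3, 3, 3)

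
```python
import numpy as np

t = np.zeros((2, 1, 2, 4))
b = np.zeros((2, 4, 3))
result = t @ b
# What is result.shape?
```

(2, 2, 2, 3)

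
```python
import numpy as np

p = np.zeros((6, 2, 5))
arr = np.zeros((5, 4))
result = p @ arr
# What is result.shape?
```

(6, 2, 4)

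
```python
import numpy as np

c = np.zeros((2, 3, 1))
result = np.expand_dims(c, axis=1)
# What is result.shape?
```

(2, 1, 3, 1)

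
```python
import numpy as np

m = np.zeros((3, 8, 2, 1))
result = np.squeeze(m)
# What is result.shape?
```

(3, 8, 2)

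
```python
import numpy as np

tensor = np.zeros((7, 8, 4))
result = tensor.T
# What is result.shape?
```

(4, 8, 7)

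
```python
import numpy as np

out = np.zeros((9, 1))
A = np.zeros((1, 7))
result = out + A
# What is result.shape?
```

(9, 7)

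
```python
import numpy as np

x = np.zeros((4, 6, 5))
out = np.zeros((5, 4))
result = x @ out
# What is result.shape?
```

(4, 6, 4)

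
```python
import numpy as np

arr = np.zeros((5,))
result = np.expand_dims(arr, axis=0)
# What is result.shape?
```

(1, 5)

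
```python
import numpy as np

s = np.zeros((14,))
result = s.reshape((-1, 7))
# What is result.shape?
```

(2, 7)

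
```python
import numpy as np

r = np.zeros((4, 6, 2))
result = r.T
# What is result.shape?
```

(2, 6, 4)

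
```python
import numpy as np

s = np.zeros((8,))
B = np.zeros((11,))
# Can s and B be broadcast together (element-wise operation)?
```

No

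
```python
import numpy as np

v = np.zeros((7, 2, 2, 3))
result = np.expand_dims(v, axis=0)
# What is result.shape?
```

(1, 7, 2, 2, 3)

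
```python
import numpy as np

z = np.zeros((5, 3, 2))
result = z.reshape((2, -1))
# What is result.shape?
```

(2, 15)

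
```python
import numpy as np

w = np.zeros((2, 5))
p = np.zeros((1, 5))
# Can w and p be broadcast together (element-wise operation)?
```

Yes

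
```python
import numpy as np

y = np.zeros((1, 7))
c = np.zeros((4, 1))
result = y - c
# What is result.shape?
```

(4, 7)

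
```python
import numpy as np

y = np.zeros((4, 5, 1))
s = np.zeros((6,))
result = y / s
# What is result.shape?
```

(4, 5, 6)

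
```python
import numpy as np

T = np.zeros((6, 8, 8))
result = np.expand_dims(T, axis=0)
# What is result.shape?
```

(1, 6, 8, 8)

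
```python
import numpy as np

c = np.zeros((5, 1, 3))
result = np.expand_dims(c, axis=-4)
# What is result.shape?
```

(1, 5, 1, 3)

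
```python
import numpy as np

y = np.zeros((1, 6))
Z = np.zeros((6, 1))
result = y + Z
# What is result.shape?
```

(6, 6)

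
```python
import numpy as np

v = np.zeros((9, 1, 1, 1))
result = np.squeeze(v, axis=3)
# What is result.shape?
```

(9, 1, 1)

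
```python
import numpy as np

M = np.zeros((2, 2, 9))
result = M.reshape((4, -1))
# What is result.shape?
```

(4, 9)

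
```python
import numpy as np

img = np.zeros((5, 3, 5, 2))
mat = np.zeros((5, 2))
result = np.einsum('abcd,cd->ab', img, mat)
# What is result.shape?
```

(5, 3)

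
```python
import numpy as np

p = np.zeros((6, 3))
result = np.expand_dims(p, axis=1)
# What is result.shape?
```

(6, 1, 3)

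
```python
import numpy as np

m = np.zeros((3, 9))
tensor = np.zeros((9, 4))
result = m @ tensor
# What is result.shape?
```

(3, 4)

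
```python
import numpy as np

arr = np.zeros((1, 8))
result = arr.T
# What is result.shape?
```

(8, 1)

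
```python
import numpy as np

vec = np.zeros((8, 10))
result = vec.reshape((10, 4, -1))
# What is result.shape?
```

(10, 4, 2)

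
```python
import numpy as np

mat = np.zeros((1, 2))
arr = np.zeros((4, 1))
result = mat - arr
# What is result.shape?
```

(4, 2)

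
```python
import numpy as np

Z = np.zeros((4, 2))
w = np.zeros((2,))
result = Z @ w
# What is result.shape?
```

(4,)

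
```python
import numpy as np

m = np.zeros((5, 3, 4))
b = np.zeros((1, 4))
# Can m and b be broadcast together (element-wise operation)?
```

Yes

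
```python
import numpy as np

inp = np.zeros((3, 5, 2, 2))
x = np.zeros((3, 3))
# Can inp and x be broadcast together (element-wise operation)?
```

No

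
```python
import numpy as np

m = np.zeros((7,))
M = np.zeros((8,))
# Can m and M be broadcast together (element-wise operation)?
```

No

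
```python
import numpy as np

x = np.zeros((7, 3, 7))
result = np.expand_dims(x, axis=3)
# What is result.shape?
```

(7, 3, 7, 1)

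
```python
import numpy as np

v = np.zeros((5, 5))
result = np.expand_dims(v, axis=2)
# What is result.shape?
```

(5, 5, 1)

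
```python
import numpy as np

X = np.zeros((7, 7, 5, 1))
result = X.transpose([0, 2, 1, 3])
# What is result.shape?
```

(7, 5, 7, 1)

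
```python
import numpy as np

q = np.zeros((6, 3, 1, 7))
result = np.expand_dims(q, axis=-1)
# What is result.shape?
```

(6, 3, 1, 7, 1)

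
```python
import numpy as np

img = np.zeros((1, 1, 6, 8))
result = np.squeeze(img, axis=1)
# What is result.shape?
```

(1, 6, 8)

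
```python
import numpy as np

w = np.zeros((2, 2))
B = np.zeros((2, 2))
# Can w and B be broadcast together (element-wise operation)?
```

Yes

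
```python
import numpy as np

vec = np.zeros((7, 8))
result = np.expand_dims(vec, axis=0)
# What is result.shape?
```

(1, 7, 8)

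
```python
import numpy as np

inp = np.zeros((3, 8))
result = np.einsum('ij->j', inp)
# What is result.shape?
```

(8,)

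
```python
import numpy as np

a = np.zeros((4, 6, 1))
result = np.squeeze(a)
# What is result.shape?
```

(4, 6)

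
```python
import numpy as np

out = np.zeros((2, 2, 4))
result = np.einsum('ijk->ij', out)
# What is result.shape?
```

(2, 2)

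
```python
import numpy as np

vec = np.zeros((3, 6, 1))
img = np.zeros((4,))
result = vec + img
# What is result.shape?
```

(3, 6, 4)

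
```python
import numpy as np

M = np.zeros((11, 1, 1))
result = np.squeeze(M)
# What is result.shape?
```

(11,)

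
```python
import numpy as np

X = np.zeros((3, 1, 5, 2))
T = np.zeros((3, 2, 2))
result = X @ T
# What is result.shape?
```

(3, 3, 5, 2)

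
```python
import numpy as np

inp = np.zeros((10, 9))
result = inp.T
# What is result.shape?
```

(9, 10)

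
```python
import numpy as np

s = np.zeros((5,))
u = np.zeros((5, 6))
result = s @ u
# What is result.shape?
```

(6,)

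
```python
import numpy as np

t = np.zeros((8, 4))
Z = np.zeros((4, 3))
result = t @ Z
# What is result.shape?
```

(8, 3)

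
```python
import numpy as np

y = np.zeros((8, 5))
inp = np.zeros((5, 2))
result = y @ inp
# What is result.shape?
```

(8, 2)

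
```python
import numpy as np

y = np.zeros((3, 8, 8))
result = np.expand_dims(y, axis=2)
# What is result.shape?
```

(3, 8, 1, 8)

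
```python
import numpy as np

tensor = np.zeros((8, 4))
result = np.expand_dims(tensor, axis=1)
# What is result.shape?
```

(8, 1, 4)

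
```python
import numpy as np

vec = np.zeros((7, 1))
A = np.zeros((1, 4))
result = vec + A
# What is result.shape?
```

(7, 4)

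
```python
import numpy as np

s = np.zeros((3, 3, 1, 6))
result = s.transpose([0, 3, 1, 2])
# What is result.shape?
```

(3, 6, 3, 1)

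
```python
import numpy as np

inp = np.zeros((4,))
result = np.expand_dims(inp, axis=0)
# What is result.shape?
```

(1, 4)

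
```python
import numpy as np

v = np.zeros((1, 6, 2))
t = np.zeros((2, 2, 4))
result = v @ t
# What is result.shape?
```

(2, 6, 4)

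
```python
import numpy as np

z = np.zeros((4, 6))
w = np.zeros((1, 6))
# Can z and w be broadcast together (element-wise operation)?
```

Yes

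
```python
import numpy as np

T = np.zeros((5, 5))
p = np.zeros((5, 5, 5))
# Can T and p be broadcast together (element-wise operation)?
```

Yes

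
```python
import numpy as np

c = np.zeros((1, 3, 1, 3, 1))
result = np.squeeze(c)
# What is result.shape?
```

(3, 3)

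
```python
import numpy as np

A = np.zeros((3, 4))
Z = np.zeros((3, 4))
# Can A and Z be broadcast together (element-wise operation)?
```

Yes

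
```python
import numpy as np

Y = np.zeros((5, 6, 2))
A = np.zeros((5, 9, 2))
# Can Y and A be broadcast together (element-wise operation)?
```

No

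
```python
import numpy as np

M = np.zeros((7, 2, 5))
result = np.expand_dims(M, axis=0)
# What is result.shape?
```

(1, 7, 2, 5)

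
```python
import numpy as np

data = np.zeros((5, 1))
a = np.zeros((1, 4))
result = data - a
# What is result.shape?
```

(5, 4)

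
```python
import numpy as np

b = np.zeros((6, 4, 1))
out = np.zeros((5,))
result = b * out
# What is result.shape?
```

(6, 4, 5)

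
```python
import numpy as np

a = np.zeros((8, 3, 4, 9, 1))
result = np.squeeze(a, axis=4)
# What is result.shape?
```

(8, 3, 4, 9)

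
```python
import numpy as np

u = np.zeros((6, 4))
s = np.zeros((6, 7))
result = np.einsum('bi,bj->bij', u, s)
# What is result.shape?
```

(6, 4, 7)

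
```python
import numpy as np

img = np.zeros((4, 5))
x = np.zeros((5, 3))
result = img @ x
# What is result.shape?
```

(4, 3)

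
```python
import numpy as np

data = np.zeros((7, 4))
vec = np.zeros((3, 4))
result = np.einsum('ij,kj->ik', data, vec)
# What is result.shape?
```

(7, 3)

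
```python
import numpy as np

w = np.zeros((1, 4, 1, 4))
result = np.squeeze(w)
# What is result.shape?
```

(4, 4)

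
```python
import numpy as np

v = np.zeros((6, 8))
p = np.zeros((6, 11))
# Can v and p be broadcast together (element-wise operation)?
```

No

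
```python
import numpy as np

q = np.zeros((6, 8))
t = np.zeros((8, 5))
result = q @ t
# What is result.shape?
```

(6, 5)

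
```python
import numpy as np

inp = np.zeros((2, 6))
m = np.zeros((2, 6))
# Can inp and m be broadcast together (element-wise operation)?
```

Yes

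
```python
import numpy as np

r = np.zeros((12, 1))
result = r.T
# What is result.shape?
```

(1, 12)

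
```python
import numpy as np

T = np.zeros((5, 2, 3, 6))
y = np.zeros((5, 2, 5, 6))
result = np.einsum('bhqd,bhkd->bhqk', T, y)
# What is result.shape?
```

(5, 2, 3, 5)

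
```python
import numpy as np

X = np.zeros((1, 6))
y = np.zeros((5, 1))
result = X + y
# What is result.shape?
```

(5, 6)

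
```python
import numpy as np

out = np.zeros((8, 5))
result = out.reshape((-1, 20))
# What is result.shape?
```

(2, 20)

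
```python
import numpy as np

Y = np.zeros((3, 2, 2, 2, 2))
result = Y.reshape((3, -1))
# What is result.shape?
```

(3, 16)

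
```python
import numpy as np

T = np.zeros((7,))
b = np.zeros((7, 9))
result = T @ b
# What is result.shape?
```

(9,)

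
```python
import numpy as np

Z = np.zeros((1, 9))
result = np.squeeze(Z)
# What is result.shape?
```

(9,)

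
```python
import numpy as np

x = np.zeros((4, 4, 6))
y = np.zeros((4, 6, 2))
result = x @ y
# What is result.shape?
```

(4, 4, 2)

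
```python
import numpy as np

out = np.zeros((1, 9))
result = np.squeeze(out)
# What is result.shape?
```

(9,)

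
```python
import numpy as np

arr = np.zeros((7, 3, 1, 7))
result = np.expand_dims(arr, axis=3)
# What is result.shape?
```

(7, 3, 1, 1, 7)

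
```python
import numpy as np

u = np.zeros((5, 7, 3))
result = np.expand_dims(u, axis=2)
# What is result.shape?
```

(5, 7, 1, 3)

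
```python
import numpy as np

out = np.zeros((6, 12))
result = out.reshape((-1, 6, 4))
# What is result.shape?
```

(3, 6, 4)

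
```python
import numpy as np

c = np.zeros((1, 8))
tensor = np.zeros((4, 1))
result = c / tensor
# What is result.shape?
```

(4, 8)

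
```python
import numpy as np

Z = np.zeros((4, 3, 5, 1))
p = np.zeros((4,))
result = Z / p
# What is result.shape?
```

(4, 3, 5, 4)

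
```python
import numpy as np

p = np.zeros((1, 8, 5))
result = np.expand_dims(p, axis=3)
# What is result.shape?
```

(1, 8, 5, 1)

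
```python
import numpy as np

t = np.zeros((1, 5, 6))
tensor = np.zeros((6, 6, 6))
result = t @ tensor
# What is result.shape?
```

(6, 5, 6)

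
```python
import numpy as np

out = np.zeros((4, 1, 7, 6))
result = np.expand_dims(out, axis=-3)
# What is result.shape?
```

(4, 1, 1, 7, 6)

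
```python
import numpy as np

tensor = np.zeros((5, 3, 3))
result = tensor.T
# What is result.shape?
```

(3, 3, 5)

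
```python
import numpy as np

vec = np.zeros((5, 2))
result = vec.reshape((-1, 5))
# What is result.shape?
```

(2, 5)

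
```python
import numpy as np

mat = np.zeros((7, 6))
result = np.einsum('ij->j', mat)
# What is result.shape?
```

(6,)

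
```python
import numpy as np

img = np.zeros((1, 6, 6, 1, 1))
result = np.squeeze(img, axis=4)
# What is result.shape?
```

(1, 6, 6, 1)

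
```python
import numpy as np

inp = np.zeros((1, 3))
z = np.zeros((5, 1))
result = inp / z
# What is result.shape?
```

(5, 3)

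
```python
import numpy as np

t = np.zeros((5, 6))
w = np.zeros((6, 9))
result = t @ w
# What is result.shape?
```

(5, 9)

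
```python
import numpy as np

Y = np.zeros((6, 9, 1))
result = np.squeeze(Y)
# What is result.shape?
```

(6, 9)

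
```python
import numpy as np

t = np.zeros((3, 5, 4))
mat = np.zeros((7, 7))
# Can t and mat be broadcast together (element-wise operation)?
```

No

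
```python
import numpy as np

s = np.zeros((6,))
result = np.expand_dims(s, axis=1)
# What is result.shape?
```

(6, 1)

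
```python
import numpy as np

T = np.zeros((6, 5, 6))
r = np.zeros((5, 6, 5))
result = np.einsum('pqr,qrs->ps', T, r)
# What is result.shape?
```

(6, 5)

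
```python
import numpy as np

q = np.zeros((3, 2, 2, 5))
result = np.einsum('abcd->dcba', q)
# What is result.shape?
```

(5, 2, 2, 3)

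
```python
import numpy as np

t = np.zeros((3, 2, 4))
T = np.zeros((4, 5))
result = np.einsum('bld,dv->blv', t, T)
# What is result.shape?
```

(3, 2, 5)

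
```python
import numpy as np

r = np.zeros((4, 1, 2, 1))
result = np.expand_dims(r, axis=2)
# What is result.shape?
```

(4, 1, 1, 2, 1)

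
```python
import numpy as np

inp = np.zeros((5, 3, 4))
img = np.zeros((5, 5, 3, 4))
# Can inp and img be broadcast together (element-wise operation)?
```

Yes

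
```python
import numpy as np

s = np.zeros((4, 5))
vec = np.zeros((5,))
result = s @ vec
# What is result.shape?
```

(4,)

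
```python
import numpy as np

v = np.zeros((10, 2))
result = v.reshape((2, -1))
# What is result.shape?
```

(2, 10)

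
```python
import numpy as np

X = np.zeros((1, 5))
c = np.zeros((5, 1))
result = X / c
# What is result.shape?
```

(5, 5)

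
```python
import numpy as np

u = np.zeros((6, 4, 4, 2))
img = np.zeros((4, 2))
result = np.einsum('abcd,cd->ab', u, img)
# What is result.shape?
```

(6, 4)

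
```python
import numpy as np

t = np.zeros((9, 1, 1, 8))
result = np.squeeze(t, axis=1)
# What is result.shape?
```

(9, 1, 8)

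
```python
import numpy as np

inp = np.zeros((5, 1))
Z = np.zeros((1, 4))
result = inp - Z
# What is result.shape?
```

(5, 4)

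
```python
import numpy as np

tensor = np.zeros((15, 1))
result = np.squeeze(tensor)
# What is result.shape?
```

(15,)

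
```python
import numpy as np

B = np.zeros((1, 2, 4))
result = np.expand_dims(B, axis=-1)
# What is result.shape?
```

(1, 2, 4, 1)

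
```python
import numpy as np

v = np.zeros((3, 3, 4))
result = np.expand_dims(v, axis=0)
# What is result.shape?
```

(1, 3, 3, 4)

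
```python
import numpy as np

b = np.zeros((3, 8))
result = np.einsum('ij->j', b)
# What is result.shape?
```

(8,)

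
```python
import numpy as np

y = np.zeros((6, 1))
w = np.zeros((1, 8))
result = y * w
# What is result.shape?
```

(6, 8)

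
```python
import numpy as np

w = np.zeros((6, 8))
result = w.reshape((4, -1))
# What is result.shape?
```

(4, 12)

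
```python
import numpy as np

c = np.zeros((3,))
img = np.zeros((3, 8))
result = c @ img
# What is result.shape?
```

(8,)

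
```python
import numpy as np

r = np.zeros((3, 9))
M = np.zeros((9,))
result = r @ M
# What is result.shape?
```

(3,)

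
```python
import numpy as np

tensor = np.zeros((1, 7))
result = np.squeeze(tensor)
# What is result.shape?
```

(7,)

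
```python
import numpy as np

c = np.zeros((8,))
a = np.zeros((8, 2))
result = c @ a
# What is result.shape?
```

(2,)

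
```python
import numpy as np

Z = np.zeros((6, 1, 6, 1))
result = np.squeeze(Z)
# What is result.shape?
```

(6, 6)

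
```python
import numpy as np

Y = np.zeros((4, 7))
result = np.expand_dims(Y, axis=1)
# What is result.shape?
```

(4, 1, 7)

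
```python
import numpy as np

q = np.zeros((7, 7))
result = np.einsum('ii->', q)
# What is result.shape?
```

()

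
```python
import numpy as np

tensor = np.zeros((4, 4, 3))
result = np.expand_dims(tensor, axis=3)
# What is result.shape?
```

(4, 4, 3, 1)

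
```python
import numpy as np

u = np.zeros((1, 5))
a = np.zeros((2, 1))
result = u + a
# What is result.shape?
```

(2, 5)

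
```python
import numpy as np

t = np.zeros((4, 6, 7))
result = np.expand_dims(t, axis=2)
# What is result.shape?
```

(4, 6, 1, 7)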